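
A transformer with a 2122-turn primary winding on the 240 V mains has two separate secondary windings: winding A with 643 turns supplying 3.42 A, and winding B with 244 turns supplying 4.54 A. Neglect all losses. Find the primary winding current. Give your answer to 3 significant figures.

V_A = 240 × 643/2122 = 72.724 V; V_B = 240 × 244/2122 = 27.597 V.
P_out = V_A I_A + V_B I_B = 72.724×3.42 + 27.597×4.54 = 248.72 + 125.29 = 374.00 W.
Ideal ⇒ P_in = P_out, so I_p = P_out/V_p = 374.00/240 = 1.56 A.

I_p ≈ 1.56 A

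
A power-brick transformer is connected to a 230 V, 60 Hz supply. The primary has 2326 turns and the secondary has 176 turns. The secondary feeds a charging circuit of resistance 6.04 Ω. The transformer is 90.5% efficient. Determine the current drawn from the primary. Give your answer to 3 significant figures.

I_p ≈ 0.241 A

V_s = 230 × 176/2326 = 17.403 V.
I_s = V_s/R = 17.403/6.04 = 2.8813 A.
P_out = V_s I_s = 17.403 × 2.8813 = 50.145 W.
P_in = P_out/η = 50.145/0.905 = 55.408 W.
I_p = P_in/V_p = 55.408/230 = 0.241 A.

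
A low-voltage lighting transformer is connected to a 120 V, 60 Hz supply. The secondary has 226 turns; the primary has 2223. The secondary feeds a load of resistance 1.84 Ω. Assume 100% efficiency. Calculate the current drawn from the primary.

V_s = V_p × N_s/N_p = 120 × 226/2223 = 12.200 V.
I_s = V_s/R = 12.200/1.84 = 6.6303 A.
For an ideal transformer I_p N_p = I_s N_s, so I_p = 6.6303 × 226/2223 = 0.674 A.

I_p ≈ 0.674 A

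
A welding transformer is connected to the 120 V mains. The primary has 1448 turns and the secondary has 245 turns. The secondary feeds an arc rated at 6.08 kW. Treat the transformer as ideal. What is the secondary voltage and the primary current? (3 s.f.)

V_s ≈ 20.3 V, I_p ≈ 50.7 A

V_s = V_p × N_s/N_p = 120 × 245/1448 = 20.304 V.
I_s = P/V_s = 6080/20.304 = 299.45 A.
I_p = I_s × N_s/N_p = 299.45 × 245/1448 = 50.7 A.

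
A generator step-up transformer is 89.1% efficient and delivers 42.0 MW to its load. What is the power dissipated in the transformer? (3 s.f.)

P_loss ≈ 5.14×10^6 W

P_in = P_out/η = 4.20×10^7/0.891 = 4.71380×10^7 W.
P_loss = P_in − P_out = 4.71380×10^7 − 4.20×10^7 = 5.14×10^6 W.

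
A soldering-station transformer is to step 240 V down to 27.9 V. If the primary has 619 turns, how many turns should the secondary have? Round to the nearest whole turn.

N_s/N_p = V_s/V_p, so N_s = 619 × 27.9/240 = 72.0 ≈ 72 turns.

N_s = 72 turns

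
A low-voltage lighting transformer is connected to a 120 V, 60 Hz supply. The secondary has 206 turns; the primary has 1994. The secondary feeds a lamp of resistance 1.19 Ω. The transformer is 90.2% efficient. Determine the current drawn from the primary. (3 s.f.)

V_s = 120 × 206/1994 = 12.397 V.
I_s = V_s/R = 12.397/1.19 = 10.418 A.
P_out = V_s I_s = 12.397 × 10.418 = 129.15 W.
P_in = P_out/η = 129.15/0.902 = 143.18 W.
I_p = P_in/V_p = 143.18/120 = 1.19 A.

I_p ≈ 1.19 A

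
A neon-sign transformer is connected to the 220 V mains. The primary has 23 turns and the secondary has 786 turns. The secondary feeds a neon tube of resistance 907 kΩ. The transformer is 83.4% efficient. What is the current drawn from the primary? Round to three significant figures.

I_p ≈ 0.340 A

V_s = 220 × 786/23 = 7518.3 V.
I_s = V_s/R = 7518.3/907000 = 0.0082892 A.
P_out = V_s I_s = 7518.3 × 0.0082892 = 62.320 W.
P_in = P_out/η = 62.320/0.834 = 74.724 W.
I_p = P_in/V_p = 74.724/220 = 0.340 A.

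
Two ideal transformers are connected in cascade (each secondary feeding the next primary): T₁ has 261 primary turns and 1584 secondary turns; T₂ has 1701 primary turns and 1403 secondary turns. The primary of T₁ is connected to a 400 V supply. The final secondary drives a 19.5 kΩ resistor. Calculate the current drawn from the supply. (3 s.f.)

Secondary of T₁: V = 400.00 × 1584/261 = 2427.6 V.
Secondary of T₂: V = 2427.6 × 1403/1701 = 2002.3 V.
I_load = 2002.3/19500 = 0.10268 A, so P_out = 2002.3 × 0.10268 = 205.60 W.
All ideal ⇒ P_in = P_out, so I_supply = 205.60/400 = 0.514 A.

I_supply ≈ 0.514 A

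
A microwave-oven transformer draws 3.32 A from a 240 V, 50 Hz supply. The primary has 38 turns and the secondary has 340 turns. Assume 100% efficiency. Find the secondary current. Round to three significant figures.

I_s ≈ 0.371 A

I_s/I_p = N_p/N_s, so I_s = 3.32 × 38/340 = 0.371 A.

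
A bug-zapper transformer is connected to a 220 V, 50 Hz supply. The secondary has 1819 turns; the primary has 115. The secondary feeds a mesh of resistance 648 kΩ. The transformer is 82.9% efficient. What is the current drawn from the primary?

I_p ≈ 0.102 A

V_s = 220 × 1819/115 = 3479.8 V.
I_s = V_s/R = 3479.8/648000 = 0.0053701 A.
P_out = V_s I_s = 3479.8 × 0.0053701 = 18.687 W.
P_in = P_out/η = 18.687/0.829 = 22.542 W.
I_p = P_in/V_p = 22.542/220 = 0.102 A.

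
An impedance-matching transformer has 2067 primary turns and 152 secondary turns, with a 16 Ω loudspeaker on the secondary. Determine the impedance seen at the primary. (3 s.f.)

Z_p = (N_p/N_s)² × Z_s = (2067/152)² × 16 = 2960 Ω.

Z_p ≈ 2960 Ω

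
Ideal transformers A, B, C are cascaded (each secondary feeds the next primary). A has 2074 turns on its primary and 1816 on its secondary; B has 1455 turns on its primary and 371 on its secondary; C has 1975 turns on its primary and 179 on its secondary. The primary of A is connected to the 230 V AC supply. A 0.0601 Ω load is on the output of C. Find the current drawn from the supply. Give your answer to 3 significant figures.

I_supply ≈ 1.57 A

After A: V = 230.00 × 1816/2074 = 201.39 V.
After B: V = 201.39 × 371/1455 = 51.351 V.
After C: V = 51.351 × 179/1975 = 4.6541 V.
I_load = 4.6541/0.0601 = 77.439 A, so P_out = 4.6541 × 77.439 = 360.40 W.
All ideal ⇒ P_in = P_out, so I_supply = 360.40/230 = 1.57 A.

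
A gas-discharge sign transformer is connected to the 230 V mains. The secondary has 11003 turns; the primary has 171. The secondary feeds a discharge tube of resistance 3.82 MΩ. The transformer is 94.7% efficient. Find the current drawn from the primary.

V_s = 230 × 11003/171 = 14799 V.
I_s = V_s/R = 14799/(3.82×10^6) = 0.0038742 A.
P_out = V_s I_s = 14799 × 0.0038742 = 57.335 W.
P_in = P_out/η = 57.335/0.947 = 60.544 W.
I_p = P_in/V_p = 60.544/230 = 0.263 A.

I_p ≈ 0.263 A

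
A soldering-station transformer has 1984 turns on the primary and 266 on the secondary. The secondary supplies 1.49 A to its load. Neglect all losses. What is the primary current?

For an ideal transformer I_p/I_s = N_s/N_p, so I_p = 1.49 × 266/1984 = 0.200 A.

I_p ≈ 0.200 A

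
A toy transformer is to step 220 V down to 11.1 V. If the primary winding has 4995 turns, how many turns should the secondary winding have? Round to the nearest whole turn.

N_s/N_p = V_s/V_p, so N_s = 4995 × 11.1/220 = 252.0 ≈ 252 turns.

N_s = 252 turns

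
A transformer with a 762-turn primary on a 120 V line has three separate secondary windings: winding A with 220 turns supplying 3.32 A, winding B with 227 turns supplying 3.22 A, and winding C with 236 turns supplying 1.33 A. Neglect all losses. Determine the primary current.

V_A = 120 × 220/762 = 34.646 V; V_B = 120 × 227/762 = 35.748 V; V_C = 120 × 236/762 = 37.165 V.
P_out = V_A I_A + V_B I_B + V_C I_C = 34.646×3.32 + 35.748×3.22 + 37.165×1.33 = 115.02 + 115.11 + 49.430 = 279.56 W.
Ideal ⇒ P_in = P_out, so I_p = P_out/V_p = 279.56/120 = 2.33 A.

I_p ≈ 2.33 A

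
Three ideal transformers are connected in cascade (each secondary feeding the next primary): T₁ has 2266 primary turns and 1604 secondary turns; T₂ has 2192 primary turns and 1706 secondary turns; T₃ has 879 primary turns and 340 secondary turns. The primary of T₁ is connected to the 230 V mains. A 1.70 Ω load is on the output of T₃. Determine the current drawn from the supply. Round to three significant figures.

I_supply ≈ 6.14 A

Secondary of T₁: V = 230.00 × 1604/2266 = 162.81 V.
Secondary of T₂: V = 162.81 × 1706/2192 = 126.71 V.
Secondary of T₃: V = 126.71 × 340/879 = 49.012 V.
I_load = 49.012/1.70 = 28.830 A, so P_out = 49.012 × 28.830 = 1413.0 W.
All ideal ⇒ P_in = P_out, so I_supply = 1413.0/230 = 6.14 A.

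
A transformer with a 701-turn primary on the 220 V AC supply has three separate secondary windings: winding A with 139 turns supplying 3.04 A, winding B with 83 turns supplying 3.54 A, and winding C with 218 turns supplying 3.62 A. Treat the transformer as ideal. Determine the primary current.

V_A = 220 × 139/701 = 43.623 V; V_B = 220 × 83/701 = 26.049 V; V_C = 220 × 218/701 = 68.417 V.
P_out = V_A I_A + V_B I_B + V_C I_C = 43.623×3.04 + 26.049×3.54 + 68.417×3.62 = 132.62 + 92.212 + 247.67 = 472.49 W.
Ideal ⇒ P_in = P_out, so I_p = P_out/V_p = 472.49/220 = 2.15 A.

I_p ≈ 2.15 A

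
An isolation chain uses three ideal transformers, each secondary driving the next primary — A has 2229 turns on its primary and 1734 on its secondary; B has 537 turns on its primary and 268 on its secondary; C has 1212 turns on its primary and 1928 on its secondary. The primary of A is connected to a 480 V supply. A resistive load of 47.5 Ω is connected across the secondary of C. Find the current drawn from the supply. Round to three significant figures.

After A: V = 480.00 × 1734/2229 = 373.41 V.
After B: V = 373.41 × 268/537 = 186.35 V.
After C: V = 186.35 × 1928/1212 = 296.45 V.
I_load = 296.45/47.5 = 6.2410 A, so P_out = 296.45 × 6.2410 = 1850.1 W.
All ideal ⇒ P_in = P_out, so I_supply = 1850.1/480 = 3.85 A.

I_supply ≈ 3.85 A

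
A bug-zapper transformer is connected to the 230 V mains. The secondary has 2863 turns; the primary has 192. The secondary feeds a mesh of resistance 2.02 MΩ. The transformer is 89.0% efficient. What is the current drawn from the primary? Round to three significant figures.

V_s = 230 × 2863/192 = 3429.6 V.
I_s = V_s/R = 3429.6/(2.02×10^6) = 0.0016978 A.
P_out = V_s I_s = 3429.6 × 0.0016978 = 5.8230 W.
P_in = P_out/η = 5.8230/0.890 = 6.5427 W.
I_p = P_in/V_p = 6.5427/230 = 0.0284 A.

I_p ≈ 0.0284 A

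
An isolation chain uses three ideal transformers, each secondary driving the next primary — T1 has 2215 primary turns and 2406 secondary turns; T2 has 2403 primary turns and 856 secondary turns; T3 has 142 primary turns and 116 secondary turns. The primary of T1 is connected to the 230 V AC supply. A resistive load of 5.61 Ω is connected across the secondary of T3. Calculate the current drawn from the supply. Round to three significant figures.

I_supply ≈ 4.10 A

After T1: V = 230.00 × 2406/2215 = 249.83 V.
After T2: V = 249.83 × 856/2403 = 88.996 V.
After T3: V = 88.996 × 116/142 = 72.701 V.
I_load = 72.701/5.61 = 12.959 A, so P_out = 72.701 × 12.959 = 942.14 W.
All ideal ⇒ P_in = P_out, so I_supply = 942.14/230 = 4.10 A.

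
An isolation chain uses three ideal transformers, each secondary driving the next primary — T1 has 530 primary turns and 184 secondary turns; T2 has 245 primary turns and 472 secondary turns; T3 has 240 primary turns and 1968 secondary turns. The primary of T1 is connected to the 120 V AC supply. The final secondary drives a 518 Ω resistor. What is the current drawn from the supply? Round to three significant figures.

Secondary of T1: V = 120.00 × 184/530 = 41.660 V.
Secondary of T2: V = 41.660 × 472/245 = 80.260 V.
Secondary of T3: V = 80.260 × 1968/240 = 658.13 V.
I_load = 658.13/518 = 1.2705 A, so P_out = 658.13 × 1.2705 = 836.17 W.
All ideal ⇒ P_in = P_out, so I_supply = 836.17/120 = 6.97 A.

I_supply ≈ 6.97 A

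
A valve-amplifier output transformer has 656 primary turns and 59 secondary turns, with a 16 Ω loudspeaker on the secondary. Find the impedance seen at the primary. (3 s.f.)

Z_p = (N_p/N_s)² × Z_s = (656/59)² × 16 = 1980 Ω.

Z_p ≈ 1980 Ω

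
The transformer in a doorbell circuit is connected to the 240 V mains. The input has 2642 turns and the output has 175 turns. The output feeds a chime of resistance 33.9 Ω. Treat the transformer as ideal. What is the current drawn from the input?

V_out = V_in × N_out/N_in = 240 × 175/2642 = 15.897 V.
I_out = V_out/R = 15.897/33.9 = 0.46894 A.
For an ideal transformer I_in N_in = I_out N_out, so I_in = 0.46894 × 175/2642 = 0.0311 A.

I_in ≈ 0.0311 A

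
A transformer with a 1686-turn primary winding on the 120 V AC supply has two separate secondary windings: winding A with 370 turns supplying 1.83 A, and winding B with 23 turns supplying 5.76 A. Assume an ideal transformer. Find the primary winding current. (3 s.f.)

I_p ≈ 0.480 A

V_A = 120 × 370/1686 = 26.335 V; V_B = 120 × 23/1686 = 1.6370 V.
P_out = V_A I_A + V_B I_B = 26.335×1.83 + 1.6370×5.76 = 48.192 + 9.4292 = 57.621 W.
Ideal ⇒ P_in = P_out, so I_p = P_out/V_p = 57.621/120 = 0.480 A.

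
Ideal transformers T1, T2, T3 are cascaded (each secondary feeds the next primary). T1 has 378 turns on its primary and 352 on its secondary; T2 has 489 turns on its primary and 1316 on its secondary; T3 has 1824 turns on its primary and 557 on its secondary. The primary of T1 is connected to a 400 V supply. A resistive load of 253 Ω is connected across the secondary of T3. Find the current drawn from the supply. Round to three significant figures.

After T1: V = 400.00 × 352/378 = 372.49 V.
After T2: V = 372.49 × 1316/489 = 1002.4 V.
After T3: V = 1002.4 × 557/1824 = 306.12 V.
I_load = 306.12/253 = 1.2100 A, so P_out = 306.12 × 1.2100 = 370.39 W.
All ideal ⇒ P_in = P_out, so I_supply = 370.39/400 = 0.926 A.

I_supply ≈ 0.926 A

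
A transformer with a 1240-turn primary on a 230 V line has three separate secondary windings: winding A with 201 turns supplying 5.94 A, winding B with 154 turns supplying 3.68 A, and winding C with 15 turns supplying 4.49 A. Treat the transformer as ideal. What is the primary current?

V_A = 230 × 201/1240 = 37.282 V; V_B = 230 × 154/1240 = 28.565 V; V_C = 230 × 15/1240 = 2.7823 V.
P_out = V_A I_A + V_B I_B + V_C I_C = 37.282×5.94 + 28.565×3.68 + 2.7823×4.49 = 221.46 + 105.12 + 12.492 = 339.07 W.
Ideal ⇒ P_in = P_out, so I_p = P_out/V_p = 339.07/230 = 1.47 A.

I_p ≈ 1.47 A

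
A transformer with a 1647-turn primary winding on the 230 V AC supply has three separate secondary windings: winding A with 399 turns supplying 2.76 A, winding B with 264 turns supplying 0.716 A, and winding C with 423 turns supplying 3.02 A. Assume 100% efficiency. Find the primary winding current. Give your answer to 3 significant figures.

I_p ≈ 1.56 A

V_A = 230 × 399/1647 = 55.719 V; V_B = 230 × 264/1647 = 36.867 V; V_C = 230 × 423/1647 = 59.071 V.
P_out = V_A I_A + V_B I_B + V_C I_C = 55.719×2.76 + 36.867×0.716 + 59.071×3.02 = 153.79 + 26.397 + 178.39 = 358.58 W.
Ideal ⇒ P_in = P_out, so I_p = P_out/V_p = 358.58/230 = 1.56 A.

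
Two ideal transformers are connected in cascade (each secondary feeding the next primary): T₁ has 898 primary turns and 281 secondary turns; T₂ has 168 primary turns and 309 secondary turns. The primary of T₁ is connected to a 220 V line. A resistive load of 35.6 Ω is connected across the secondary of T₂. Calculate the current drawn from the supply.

I_supply ≈ 2.05 A

Secondary of T₁: V = 220.00 × 281/898 = 68.842 V.
Secondary of T₂: V = 68.842 × 309/168 = 126.62 V.
I_load = 126.62/35.6 = 3.5567 A, so P_out = 126.62 × 3.5567 = 450.35 W.
All ideal ⇒ P_in = P_out, so I_supply = 450.35/220 = 2.05 A.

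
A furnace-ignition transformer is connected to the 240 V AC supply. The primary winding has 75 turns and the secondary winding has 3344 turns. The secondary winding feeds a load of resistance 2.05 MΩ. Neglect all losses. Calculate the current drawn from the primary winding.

I_p ≈ 0.233 A

V_s = V_p × N_s/N_p = 240 × 3344/75 = 10701 V.
I_s = V_s/R = 10701/(2.05×10^6) = 0.0052199 A.
For an ideal transformer I_p N_p = I_s N_s, so I_p = 0.0052199 × 3344/75 = 0.233 A.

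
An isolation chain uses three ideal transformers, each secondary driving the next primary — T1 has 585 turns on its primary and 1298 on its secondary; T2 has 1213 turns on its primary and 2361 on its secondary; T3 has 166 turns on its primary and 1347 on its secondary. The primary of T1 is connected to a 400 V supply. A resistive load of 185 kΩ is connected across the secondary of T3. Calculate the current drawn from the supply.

I_supply ≈ 2.66 A

Secondary of T1: V = 400.00 × 1298/585 = 887.52 V.
Secondary of T2: V = 887.52 × 2361/1213 = 1727.5 V.
Secondary of T3: V = 1727.5 × 1347/166 = 14018 V.
I_load = 14018/185000 = 0.075771 A, so P_out = 14018 × 0.075771 = 1062.1 W.
All ideal ⇒ P_in = P_out, so I_supply = 1062.1/400 = 2.66 A.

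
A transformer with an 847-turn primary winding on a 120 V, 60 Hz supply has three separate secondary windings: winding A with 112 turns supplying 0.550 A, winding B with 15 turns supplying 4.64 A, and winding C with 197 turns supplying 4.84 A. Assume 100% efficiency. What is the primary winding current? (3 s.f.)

I_p ≈ 1.28 A

V_A = 120 × 112/847 = 15.868 V; V_B = 120 × 15/847 = 2.1251 V; V_C = 120 × 197/847 = 27.910 V.
P_out = V_A I_A + V_B I_B + V_C I_C = 15.868×0.550 + 2.1251×4.64 + 27.910×4.84 = 8.7273 + 9.8607 + 135.09 = 153.67 W.
Ideal ⇒ P_in = P_out, so I_p = P_out/V_p = 153.67/120 = 1.28 A.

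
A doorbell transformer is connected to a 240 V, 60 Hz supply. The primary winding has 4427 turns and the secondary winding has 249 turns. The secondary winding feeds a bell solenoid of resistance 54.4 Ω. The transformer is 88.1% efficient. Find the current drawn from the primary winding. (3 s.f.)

V_s = 240 × 249/4427 = 13.499 V.
I_s = V_s/R = 13.499/54.4 = 0.24814 A.
P_out = V_s I_s = 13.499 × 0.24814 = 3.3497 W.
P_in = P_out/η = 3.3497/0.881 = 3.8021 W.
I_p = P_in/V_p = 3.8021/240 = 0.0158 A.

I_p ≈ 0.0158 A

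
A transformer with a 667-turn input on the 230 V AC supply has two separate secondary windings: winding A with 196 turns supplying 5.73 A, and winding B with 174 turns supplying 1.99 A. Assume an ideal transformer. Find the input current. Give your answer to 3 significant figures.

V_A = 230 × 196/667 = 67.586 V; V_B = 230 × 174/667 = 60.000 V.
P_out = V_A I_A + V_B I_B = 67.586×5.73 + 60.000×1.99 = 387.27 + 119.40 = 506.67 W.
Ideal ⇒ P_in = P_out, so I_in = P_out/V_in = 506.67/230 = 2.20 A.

I_in ≈ 2.20 A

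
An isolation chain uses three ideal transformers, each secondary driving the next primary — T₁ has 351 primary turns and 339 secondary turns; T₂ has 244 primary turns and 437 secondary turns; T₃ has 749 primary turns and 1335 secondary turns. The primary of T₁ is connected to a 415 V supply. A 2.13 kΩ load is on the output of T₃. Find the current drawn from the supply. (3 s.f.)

Secondary of T₁: V = 415.00 × 339/351 = 400.81 V.
Secondary of T₂: V = 400.81 × 437/244 = 717.85 V.
Secondary of T₃: V = 717.85 × 1335/749 = 1279.5 V.
I_load = 1279.5/2130 = 0.60069 A, so P_out = 1279.5 × 0.60069 = 768.57 W.
All ideal ⇒ P_in = P_out, so I_supply = 768.57/415 = 1.85 A.

I_supply ≈ 1.85 A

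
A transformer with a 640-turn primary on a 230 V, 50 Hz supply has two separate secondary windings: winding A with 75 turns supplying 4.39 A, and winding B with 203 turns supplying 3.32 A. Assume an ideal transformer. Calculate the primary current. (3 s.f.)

V_A = 230 × 75/640 = 26.953 V; V_B = 230 × 203/640 = 72.953 V.
P_out = V_A I_A + V_B I_B = 26.953×4.39 + 72.953×3.32 = 118.32 + 242.20 = 360.53 W.
Ideal ⇒ P_in = P_out, so I_p = P_out/V_p = 360.53/230 = 1.57 A.

I_p ≈ 1.57 A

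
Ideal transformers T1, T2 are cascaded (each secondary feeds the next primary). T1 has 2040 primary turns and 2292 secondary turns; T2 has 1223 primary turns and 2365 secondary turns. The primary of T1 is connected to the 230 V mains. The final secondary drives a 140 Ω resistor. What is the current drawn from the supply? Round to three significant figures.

Secondary of T1: V = 230.00 × 2292/2040 = 258.41 V.
Secondary of T2: V = 258.41 × 2365/1223 = 499.71 V.
I_load = 499.71/140 = 3.5693 A, so P_out = 499.71 × 3.5693 = 1783.6 W.
All ideal ⇒ P_in = P_out, so I_supply = 1783.6/230 = 7.75 A.

I_supply ≈ 7.75 A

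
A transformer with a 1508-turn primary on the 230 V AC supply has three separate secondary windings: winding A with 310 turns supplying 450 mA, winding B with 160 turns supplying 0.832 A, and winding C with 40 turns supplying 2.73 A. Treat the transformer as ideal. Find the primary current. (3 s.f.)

I_p ≈ 0.253 A

V_A = 230 × 310/1508 = 47.281 V; V_B = 230 × 160/1508 = 24.403 V; V_C = 230 × 40/1508 = 6.1008 V.
P_out = V_A I_A + V_B I_B + V_C I_C = 47.281×0.450 + 24.403×0.832 + 6.1008×2.73 = 21.277 + 20.303 + 16.655 = 58.235 W.
Ideal ⇒ P_in = P_out, so I_p = P_out/V_p = 58.235/230 = 0.253 A.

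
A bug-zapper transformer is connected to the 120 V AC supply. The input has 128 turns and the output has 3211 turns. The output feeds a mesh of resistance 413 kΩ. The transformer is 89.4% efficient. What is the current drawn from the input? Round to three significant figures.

V_out = 120 × 3211/128 = 3010.3 V.
I_out = V_out/R = 3010.3/413000 = 0.0072889 A.
P_out = V_out I_out = 3010.3 × 0.0072889 = 21.942 W.
P_in = P_out/η = 21.942/0.894 = 24.543 W.
I_in = P_in/V_in = 24.543/120 = 0.205 A.

I_in ≈ 0.205 A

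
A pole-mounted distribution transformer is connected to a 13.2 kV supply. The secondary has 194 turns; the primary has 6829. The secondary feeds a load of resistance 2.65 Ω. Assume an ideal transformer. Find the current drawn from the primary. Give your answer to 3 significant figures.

I_p ≈ 4.02 A

V_s = V_p × N_s/N_p = 13200 × 194/6829 = 374.99 V.
I_s = V_s/R = 374.99/2.65 = 141.51 A.
For an ideal transformer I_p N_p = I_s N_s, so I_p = 141.51 × 194/6829 = 4.02 A.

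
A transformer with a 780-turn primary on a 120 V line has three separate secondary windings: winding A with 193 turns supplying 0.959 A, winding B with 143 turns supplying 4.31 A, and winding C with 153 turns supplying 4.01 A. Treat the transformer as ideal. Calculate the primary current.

V_A = 120 × 193/780 = 29.692 V; V_B = 120 × 143/780 = 22.000 V; V_C = 120 × 153/780 = 23.538 V.
P_out = V_A I_A + V_B I_B + V_C I_C = 29.692×0.959 + 22.000×4.31 + 23.538×4.01 = 28.475 + 94.820 + 94.389 = 217.68 W.
Ideal ⇒ P_in = P_out, so I_p = P_out/V_p = 217.68/120 = 1.81 A.

I_p ≈ 1.81 A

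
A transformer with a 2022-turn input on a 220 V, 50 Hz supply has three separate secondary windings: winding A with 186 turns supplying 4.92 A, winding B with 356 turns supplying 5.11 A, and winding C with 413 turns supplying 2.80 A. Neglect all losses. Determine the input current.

V_A = 220 × 186/2022 = 20.237 V; V_B = 220 × 356/2022 = 38.734 V; V_C = 220 × 413/2022 = 44.936 V.
P_out = V_A I_A + V_B I_B + V_C I_C = 20.237×4.92 + 38.734×5.11 + 44.936×2.80 = 99.568 + 197.93 + 125.82 = 423.32 W.
Ideal ⇒ P_in = P_out, so I_in = P_out/V_in = 423.32/220 = 1.92 A.

I_in ≈ 1.92 A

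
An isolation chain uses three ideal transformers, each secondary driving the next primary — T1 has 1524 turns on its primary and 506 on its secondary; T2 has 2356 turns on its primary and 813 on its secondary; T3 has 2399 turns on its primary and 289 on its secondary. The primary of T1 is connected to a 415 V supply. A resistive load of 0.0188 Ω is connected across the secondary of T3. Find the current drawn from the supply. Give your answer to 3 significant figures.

Secondary of T1: V = 415.00 × 506/1524 = 137.79 V.
Secondary of T2: V = 137.79 × 813/2356 = 47.548 V.
Secondary of T3: V = 47.548 × 289/2399 = 5.7279 V.
I_load = 5.7279/0.0188 = 304.68 A, so P_out = 5.7279 × 304.68 = 1745.2 W.
All ideal ⇒ P_in = P_out, so I_supply = 1745.2/415 = 4.21 A.

I_supply ≈ 4.21 A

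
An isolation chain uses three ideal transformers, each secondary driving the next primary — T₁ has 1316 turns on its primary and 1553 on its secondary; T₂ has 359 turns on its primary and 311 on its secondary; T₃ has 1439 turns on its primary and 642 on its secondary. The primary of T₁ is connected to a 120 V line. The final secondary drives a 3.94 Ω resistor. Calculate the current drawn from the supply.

Secondary of T₁: V = 120.00 × 1553/1316 = 141.61 V.
Secondary of T₂: V = 141.61 × 311/359 = 122.68 V.
Secondary of T₃: V = 122.68 × 642/1439 = 54.731 V.
I_load = 54.731/3.94 = 13.891 A, so P_out = 54.731 × 13.891 = 760.29 W.
All ideal ⇒ P_in = P_out, so I_supply = 760.29/120 = 6.34 A.

I_supply ≈ 6.34 A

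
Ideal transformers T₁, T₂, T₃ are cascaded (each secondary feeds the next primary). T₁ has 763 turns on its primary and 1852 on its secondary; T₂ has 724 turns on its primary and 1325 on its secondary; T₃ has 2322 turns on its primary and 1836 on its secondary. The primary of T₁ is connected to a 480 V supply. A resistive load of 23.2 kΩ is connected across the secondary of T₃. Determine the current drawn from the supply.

I_supply ≈ 0.255 A

Secondary of T₁: V = 480.00 × 1852/763 = 1165.1 V.
Secondary of T₂: V = 1165.1 × 1325/724 = 2132.2 V.
Secondary of T₃: V = 2132.2 × 1836/2322 = 1686.0 V.
I_load = 1686.0/23200 = 0.072670 A, so P_out = 1686.0 × 0.072670 = 122.52 W.
All ideal ⇒ P_in = P_out, so I_supply = 122.52/480 = 0.255 A.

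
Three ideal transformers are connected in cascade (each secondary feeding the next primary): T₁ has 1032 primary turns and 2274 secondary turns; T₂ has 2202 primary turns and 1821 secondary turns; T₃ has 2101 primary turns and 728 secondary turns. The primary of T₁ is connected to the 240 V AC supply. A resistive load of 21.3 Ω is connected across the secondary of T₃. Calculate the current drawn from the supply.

Secondary of T₁: V = 240.00 × 2274/1032 = 528.84 V.
Secondary of T₂: V = 528.84 × 1821/2202 = 437.34 V.
Secondary of T₃: V = 437.34 × 728/2101 = 151.54 V.
I_load = 151.54/21.3 = 7.1144 A, so P_out = 151.54 × 7.1144 = 1078.1 W.
All ideal ⇒ P_in = P_out, so I_supply = 1078.1/240 = 4.49 A.

I_supply ≈ 4.49 A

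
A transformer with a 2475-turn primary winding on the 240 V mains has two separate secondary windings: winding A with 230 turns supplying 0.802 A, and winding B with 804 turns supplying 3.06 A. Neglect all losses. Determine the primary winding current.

V_A = 240 × 230/2475 = 22.303 V; V_B = 240 × 804/2475 = 77.964 V.
P_out = V_A I_A + V_B I_B = 22.303×0.802 + 77.964×3.06 = 17.887 + 238.57 = 256.46 W.
Ideal ⇒ P_in = P_out, so I_p = P_out/V_p = 256.46/240 = 1.07 A.

I_p ≈ 1.07 A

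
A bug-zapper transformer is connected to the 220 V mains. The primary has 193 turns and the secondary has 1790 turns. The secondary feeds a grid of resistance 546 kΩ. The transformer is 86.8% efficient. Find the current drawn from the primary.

I_p ≈ 0.0399 A

V_s = 220 × 1790/193 = 2040.4 V.
I_s = V_s/R = 2040.4/546000 = 0.0037370 A.
P_out = V_s I_s = 2040.4 × 0.0037370 = 7.6251 W.
P_in = P_out/η = 7.6251/0.868 = 8.7846 W.
I_p = P_in/V_p = 8.7846/220 = 0.0399 A.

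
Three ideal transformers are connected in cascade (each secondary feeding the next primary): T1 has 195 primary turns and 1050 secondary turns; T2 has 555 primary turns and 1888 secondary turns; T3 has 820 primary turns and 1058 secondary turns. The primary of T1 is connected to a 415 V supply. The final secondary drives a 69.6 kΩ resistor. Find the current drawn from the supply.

Secondary of T1: V = 415.00 × 1050/195 = 2234.6 V.
Secondary of T2: V = 2234.6 × 1888/555 = 7601.7 V.
Secondary of T3: V = 7601.7 × 1058/820 = 9808.1 V.
I_load = 9808.1/69600 = 0.14092 A, so P_out = 9808.1 × 0.14092 = 1382.2 W.
All ideal ⇒ P_in = P_out, so I_supply = 1382.2/415 = 3.33 A.

I_supply ≈ 3.33 A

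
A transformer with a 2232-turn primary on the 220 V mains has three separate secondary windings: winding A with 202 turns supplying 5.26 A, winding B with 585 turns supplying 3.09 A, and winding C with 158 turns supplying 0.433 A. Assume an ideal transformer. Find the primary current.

V_A = 220 × 202/2232 = 19.910 V; V_B = 220 × 585/2232 = 57.661 V; V_C = 220 × 158/2232 = 15.573 V.
P_out = V_A I_A + V_B I_B + V_C I_C = 19.910×5.26 + 57.661×3.09 + 15.573×0.433 = 104.73 + 178.17 + 6.7433 = 289.65 W.
Ideal ⇒ P_in = P_out, so I_p = P_out/V_p = 289.65/220 = 1.32 A.

I_p ≈ 1.32 A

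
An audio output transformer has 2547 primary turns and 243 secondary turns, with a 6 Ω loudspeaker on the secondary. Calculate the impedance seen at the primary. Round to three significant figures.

Z_p ≈ 659 Ω

Z_p = (N_p/N_s)² × Z_s = (2547/243)² × 6 = 659 Ω.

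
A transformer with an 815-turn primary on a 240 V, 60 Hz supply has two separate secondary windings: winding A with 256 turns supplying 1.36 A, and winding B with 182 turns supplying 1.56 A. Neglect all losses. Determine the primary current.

V_A = 240 × 256/815 = 75.387 V; V_B = 240 × 182/815 = 53.595 V.
P_out = V_A I_A + V_B I_B = 75.387×1.36 + 53.595×1.56 = 102.53 + 83.608 = 186.13 W.
Ideal ⇒ P_in = P_out, so I_p = P_out/V_p = 186.13/240 = 0.776 A.

I_p ≈ 0.776 A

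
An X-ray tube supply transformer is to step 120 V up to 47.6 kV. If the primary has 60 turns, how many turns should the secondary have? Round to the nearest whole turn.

N_s = 23800 turns

N_s/N_p = V_s/V_p, so N_s = 60 × 47600/120 = 23800.0 ≈ 23800 turns.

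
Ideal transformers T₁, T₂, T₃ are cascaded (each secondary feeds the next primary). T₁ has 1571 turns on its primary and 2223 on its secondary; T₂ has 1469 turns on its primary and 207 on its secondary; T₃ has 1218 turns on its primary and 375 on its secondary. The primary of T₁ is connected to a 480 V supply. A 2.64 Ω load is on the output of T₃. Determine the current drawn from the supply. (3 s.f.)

I_supply ≈ 0.685 A

After T₁: V = 480.00 × 2223/1571 = 679.21 V.
After T₂: V = 679.21 × 207/1469 = 95.709 V.
After T₃: V = 95.709 × 375/1218 = 29.467 V.
I_load = 29.467/2.64 = 11.162 A, so P_out = 29.467 × 11.162 = 328.90 W.
All ideal ⇒ P_in = P_out, so I_supply = 328.90/480 = 0.685 A.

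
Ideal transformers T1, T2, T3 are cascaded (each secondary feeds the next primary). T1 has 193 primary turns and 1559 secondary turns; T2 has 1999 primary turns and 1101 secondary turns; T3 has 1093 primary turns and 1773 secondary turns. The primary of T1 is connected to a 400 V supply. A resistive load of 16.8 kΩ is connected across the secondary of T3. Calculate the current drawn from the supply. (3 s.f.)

After T1: V = 400.00 × 1559/193 = 3231.1 V.
After T2: V = 3231.1 × 1101/1999 = 1779.6 V.
After T3: V = 1779.6 × 1773/1093 = 2886.8 V.
I_load = 2886.8/16800 = 0.17183 A, so P_out = 2886.8 × 0.17183 = 496.04 W.
All ideal ⇒ P_in = P_out, so I_supply = 496.04/400 = 1.24 A.

I_supply ≈ 1.24 A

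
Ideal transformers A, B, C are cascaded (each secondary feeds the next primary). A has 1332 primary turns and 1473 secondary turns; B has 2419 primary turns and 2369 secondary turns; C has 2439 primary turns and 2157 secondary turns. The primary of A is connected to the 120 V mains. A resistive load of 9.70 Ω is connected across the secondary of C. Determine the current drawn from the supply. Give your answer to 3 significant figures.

After A: V = 120.00 × 1473/1332 = 132.70 V.
After B: V = 132.70 × 2369/2419 = 129.96 V.
After C: V = 129.96 × 2157/2439 = 114.93 V.
I_load = 114.93/9.70 = 11.849 A, so P_out = 114.93 × 11.849 = 1361.8 W.
All ideal ⇒ P_in = P_out, so I_supply = 1361.8/120 = 11.3 A.

I_supply ≈ 11.3 A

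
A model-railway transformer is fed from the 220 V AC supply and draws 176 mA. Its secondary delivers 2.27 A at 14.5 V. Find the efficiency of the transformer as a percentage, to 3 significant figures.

η ≈ 85.0%

P_in = 220 × 0.176 = 38.7200 W.
P_out = 14.5 × 2.27 = 32.9150 W.
η = P_out/P_in = 32.9150/38.7200 = 0.850.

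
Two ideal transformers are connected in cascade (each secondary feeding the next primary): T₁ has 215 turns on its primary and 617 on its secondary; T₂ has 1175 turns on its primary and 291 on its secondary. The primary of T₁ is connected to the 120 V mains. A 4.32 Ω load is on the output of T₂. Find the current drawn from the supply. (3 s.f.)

Secondary of T₁: V = 120.00 × 617/215 = 344.37 V.
Secondary of T₂: V = 344.37 × 291/1175 = 85.287 V.
I_load = 85.287/4.32 = 19.742 A, so P_out = 85.287 × 19.742 = 1683.8 W.
All ideal ⇒ P_in = P_out, so I_supply = 1683.8/120 = 14.0 A.

I_supply ≈ 14.0 A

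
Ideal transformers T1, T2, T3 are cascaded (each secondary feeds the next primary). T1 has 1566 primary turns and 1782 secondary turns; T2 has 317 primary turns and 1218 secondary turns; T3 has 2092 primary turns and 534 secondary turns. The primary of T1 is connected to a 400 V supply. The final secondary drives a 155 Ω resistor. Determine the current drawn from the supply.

I_supply ≈ 3.21 A

After T1: V = 400.00 × 1782/1566 = 455.17 V.
After T2: V = 455.17 × 1218/317 = 1748.9 V.
After T3: V = 1748.9 × 534/2092 = 446.42 V.
I_load = 446.42/155 = 2.8801 A, so P_out = 446.42 × 2.8801 = 1285.7 W.
All ideal ⇒ P_in = P_out, so I_supply = 1285.7/400 = 3.21 A.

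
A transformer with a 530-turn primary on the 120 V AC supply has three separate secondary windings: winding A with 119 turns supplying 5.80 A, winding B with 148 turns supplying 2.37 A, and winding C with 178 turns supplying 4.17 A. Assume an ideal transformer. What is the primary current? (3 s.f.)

V_A = 120 × 119/530 = 26.943 V; V_B = 120 × 148/530 = 33.509 V; V_C = 120 × 178/530 = 40.302 V.
P_out = V_A I_A + V_B I_B + V_C I_C = 26.943×5.80 + 33.509×2.37 + 40.302×4.17 = 156.27 + 79.417 + 168.06 = 403.75 W.
Ideal ⇒ P_in = P_out, so I_p = P_out/V_p = 403.75/120 = 3.36 A.

I_p ≈ 3.36 A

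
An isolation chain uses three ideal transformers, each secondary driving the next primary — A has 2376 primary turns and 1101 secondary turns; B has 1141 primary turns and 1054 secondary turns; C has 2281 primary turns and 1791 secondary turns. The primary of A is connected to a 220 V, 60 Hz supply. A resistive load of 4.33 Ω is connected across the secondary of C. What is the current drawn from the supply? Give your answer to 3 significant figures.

I_supply ≈ 5.74 A

Secondary of A: V = 220.00 × 1101/2376 = 101.94 V.
Secondary of B: V = 101.94 × 1054/1141 = 94.171 V.
Secondary of C: V = 94.171 × 1791/2281 = 73.942 V.
I_load = 73.942/4.33 = 17.077 A, so P_out = 73.942 × 17.077 = 1262.7 W.
All ideal ⇒ P_in = P_out, so I_supply = 1262.7/220 = 5.74 A.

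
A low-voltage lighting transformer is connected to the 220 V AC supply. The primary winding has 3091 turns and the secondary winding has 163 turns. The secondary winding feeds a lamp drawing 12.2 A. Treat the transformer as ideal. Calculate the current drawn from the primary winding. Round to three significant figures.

I_p ≈ 0.643 A

For an ideal transformer I_p N_p = I_s N_s, so I_p = 12.2 × 163/3091 = 0.643 A.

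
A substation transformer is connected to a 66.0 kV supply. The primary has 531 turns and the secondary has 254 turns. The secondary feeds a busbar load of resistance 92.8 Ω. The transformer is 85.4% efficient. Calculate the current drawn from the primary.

V_s = 66000 × 254/531 = 31571 V.
I_s = V_s/R = 31571/92.8 = 340.20 A.
P_out = V_s I_s = 31571 × 340.20 = 1.0740×10^7 W.
P_in = P_out/η = 1.0740×10^7/0.854 = 1.2577×10^7 W.
I_p = P_in/V_p = 1.2577×10^7/66000 = 191 A.

I_p ≈ 191 A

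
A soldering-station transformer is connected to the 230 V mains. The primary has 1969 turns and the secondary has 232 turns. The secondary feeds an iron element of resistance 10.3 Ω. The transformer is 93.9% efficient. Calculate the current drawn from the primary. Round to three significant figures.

V_s = 230 × 232/1969 = 27.100 V.
I_s = V_s/R = 27.100/10.3 = 2.6311 A.
P_out = V_s I_s = 27.100 × 2.6311 = 71.302 W.
P_in = P_out/η = 71.302/0.939 = 75.934 W.
I_p = P_in/V_p = 75.934/230 = 0.330 A.

I_p ≈ 0.330 A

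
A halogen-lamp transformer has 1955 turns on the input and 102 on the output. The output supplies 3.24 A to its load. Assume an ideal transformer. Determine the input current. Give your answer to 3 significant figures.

For an ideal transformer I_in/I_out = N_out/N_in, so I_in = 3.24 × 102/1955 = 0.169 A.

I_in ≈ 0.169 A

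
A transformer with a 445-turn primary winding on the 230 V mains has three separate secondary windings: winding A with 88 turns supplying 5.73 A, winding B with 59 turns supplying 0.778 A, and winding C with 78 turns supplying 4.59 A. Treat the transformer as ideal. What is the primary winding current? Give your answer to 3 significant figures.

V_A = 230 × 88/445 = 45.483 V; V_B = 230 × 59/445 = 30.494 V; V_C = 230 × 78/445 = 40.315 V.
P_out = V_A I_A + V_B I_B + V_C I_C = 45.483×5.73 + 30.494×0.778 + 40.315×4.59 = 260.62 + 23.725 + 185.04 = 469.39 W.
Ideal ⇒ P_in = P_out, so I_p = P_out/V_p = 469.39/230 = 2.04 A.

I_p ≈ 2.04 A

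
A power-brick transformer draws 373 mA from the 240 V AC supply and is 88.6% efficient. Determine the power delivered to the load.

P_out ≈ 79.3 W

P_in = V_p I_p = 240 × 0.373 = 89.520 W.
P_out = η P_in = 0.886 × 89.520 = 79.3 W.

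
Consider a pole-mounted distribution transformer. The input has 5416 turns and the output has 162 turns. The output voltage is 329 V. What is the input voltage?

V_in ≈ 11000 V

V_in/V_out = N_in/N_out, so V_in = 329 × 5416/162 = 11000 V.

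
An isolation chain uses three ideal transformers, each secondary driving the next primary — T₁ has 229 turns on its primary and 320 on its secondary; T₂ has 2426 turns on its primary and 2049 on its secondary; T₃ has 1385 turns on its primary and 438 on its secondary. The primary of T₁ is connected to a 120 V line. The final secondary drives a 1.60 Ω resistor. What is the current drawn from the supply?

After T₁: V = 120.00 × 320/229 = 167.69 V.
After T₂: V = 167.69 × 2049/2426 = 141.63 V.
After T₃: V = 141.63 × 438/1385 = 44.789 V.
I_load = 44.789/1.60 = 27.993 A, so P_out = 44.789 × 27.993 = 1253.8 W.
All ideal ⇒ P_in = P_out, so I_supply = 1253.8/120 = 10.4 A.

I_supply ≈ 10.4 A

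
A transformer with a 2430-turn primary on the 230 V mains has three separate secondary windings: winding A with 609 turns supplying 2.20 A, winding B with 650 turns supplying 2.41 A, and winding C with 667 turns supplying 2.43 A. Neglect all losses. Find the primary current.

V_A = 230 × 609/2430 = 57.642 V; V_B = 230 × 650/2430 = 61.523 V; V_C = 230 × 667/2430 = 63.132 V.
P_out = V_A I_A + V_B I_B + V_C I_C = 57.642×2.20 + 61.523×2.41 + 63.132×2.43 = 126.81 + 148.27 + 153.41 = 428.49 W.
Ideal ⇒ P_in = P_out, so I_p = P_out/V_p = 428.49/230 = 1.86 A.

I_p ≈ 1.86 A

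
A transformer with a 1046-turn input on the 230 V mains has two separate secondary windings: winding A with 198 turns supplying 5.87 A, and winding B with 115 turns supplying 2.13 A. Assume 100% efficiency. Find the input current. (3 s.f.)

I_in ≈ 1.35 A

V_A = 230 × 198/1046 = 43.537 V; V_B = 230 × 115/1046 = 25.287 V.
P_out = V_A I_A + V_B I_B = 43.537×5.87 + 25.287×2.13 = 255.56 + 53.861 = 309.42 W.
Ideal ⇒ P_in = P_out, so I_in = P_out/V_in = 309.42/230 = 1.35 A.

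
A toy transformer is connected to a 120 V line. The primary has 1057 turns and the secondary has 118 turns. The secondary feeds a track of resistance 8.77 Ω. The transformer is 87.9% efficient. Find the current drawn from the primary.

I_p ≈ 0.194 A

V_s = 120 × 118/1057 = 13.396 V.
I_s = V_s/R = 13.396/8.77 = 1.5275 A.
P_out = V_s I_s = 13.396 × 1.5275 = 20.463 W.
P_in = P_out/η = 20.463/0.879 = 23.280 W.
I_p = P_in/V_p = 23.280/120 = 0.194 A.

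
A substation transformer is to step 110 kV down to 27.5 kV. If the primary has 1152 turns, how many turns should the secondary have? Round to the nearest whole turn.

N_s/N_p = V_s/V_p, so N_s = 1152 × 27500/110000 = 288.0 ≈ 288 turns.

N_s = 288 turns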